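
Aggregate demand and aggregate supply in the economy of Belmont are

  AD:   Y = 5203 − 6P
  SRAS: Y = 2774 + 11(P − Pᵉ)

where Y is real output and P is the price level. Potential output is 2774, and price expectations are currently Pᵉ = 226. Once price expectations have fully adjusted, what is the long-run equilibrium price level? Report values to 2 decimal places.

Long-run P = 404.83

Short run: with Pᵉ = 226, SRAS is Y = 288 + 11P. Setting AD = SRAS gives 4915 = 17P, so P = 289.12 and Y = 5203 − 6P = 3468.29.
Output 3468.29 is above potential 2774, so over time expected prices rise and SRAS shifts left until Y returns to 2774.
Long run: Y = 2774 on the AD curve gives 2774 = 5203 − 6P, so P = 404.83.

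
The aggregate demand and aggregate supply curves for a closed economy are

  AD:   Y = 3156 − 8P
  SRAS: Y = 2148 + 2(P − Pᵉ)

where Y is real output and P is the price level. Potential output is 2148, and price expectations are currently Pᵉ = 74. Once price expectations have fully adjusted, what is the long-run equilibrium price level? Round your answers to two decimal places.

Short run: with Pᵉ = 74, SRAS is Y = 2000 + 2P. Setting AD = SRAS gives 1156 = 10P, so P = 115.60 and Y = 3156 − 8P = 2231.20.
Output 2231.20 is above potential 2148, so over time expected prices rise and SRAS shifts left until Y returns to 2148.
Long run: Y = 2148 on the AD curve gives 2148 = 3156 − 8P, so P = 126.00.

Long-run P = 126.00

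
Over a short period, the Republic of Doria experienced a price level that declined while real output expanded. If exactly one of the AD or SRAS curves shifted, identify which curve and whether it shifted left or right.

P fell and Y rose. An AD shift moves P and Y in the same direction; an SRAS shift moves them in opposite directions.
Here P and Y moved in opposite directions, so the SRAS curve shifted.
Since Y rose, SRAS shifted right.

SRAS shifted right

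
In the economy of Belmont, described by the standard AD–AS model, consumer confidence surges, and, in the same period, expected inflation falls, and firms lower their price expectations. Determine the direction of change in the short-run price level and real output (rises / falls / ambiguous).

The first event is a positive demand shock: AD shifts right, which by itself pushes P up and Y up.
The second is a favourable supply shock: SRAS shifts right, which by itself pushes P down and Y up.
The two shocks push P in opposite directions, so the effect on P is ambiguous. Both shocks push Y up, so Y rises.

Price level: ambiguous; output: rises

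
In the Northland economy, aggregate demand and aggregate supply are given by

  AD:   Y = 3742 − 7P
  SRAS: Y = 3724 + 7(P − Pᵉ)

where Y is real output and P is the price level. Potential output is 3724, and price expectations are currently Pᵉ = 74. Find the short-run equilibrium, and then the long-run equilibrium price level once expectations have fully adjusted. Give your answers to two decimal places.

Short run: with Pᵉ = 74, SRAS is Y = 3206 + 7P. Setting AD = SRAS gives 536 = 14P, so P = 38.29 and Y = 3742 − 7P = 3474.00.
Output 3474.00 is below potential 3724, so over time expected prices fall and SRAS shifts right until Y returns to 3724.
Long run: Y = 3724 on the AD curve gives 3724 = 3742 − 7P, so P = 2.57.

Short run: P = 38.29, Y = 3474.00. Long run: P = 2.57.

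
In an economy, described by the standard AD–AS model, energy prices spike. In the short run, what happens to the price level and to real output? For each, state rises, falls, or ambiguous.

Price level: rises; output: falls

This is an adverse supply shock: SRAS shifts left.
Moving along the downward-sloping AD curve, P rises and Y falls.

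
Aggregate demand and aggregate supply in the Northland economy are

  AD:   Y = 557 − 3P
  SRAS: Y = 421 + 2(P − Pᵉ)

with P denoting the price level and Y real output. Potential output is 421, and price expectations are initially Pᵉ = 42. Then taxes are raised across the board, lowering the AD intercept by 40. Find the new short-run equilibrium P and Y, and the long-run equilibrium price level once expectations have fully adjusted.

Short run: P = 36, Y = 409. Long run: P = 32.

AD shifts left: new AD is Y = 517 − 3P. With Pᵉ = 42, SRAS is Y = 337 + 2P.
Short run: 517 − 3P = 337 + 2P gives 180 = 5P, so P = 36 and Y = 517 − 3·36 = 409.
Y = 409 is below potential 421; expectations adjust and SRAS shifts right until Y = 421.
Long run: on the new AD curve, 421 = 517 − 3P gives P = 32.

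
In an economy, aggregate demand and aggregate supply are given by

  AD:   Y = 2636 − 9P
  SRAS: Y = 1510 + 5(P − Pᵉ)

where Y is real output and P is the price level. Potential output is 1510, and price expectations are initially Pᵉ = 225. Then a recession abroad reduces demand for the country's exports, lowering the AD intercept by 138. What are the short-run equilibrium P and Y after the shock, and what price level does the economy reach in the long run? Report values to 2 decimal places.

AD shifts left: new AD is Y = 2498 − 9P. With Pᵉ = 225, SRAS is Y = 385 + 5P.
Short run: 2498 − 9P = 385 + 5P gives 2113 = 14P, so P = 150.93 and Y = 2498 − 9P = 1139.64.
Y = 1139.64 is below potential 1510; expectations adjust and SRAS shifts right until Y = 1510.
Long run: on the new AD curve, 1510 = 2498 − 9P gives P = 109.78.

Short run: P = 150.93, Y = 1139.64. Long run: P = 109.78.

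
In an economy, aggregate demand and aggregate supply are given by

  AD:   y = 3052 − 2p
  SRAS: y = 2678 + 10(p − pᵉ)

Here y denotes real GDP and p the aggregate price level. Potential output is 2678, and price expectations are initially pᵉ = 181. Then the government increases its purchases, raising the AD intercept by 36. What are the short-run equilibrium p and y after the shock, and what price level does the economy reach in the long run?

AD shifts right: new AD is y = 3088 − 2p. With pᵉ = 181, SRAS is y = 868 + 10p.
Short run: 3088 − 2p = 868 + 10p gives 2220 = 12p, so p = 185 and y = 3088 − 2·185 = 2718.
y = 2718 is above potential 2678; expectations adjust and SRAS shifts left until y = 2678.
Long run: on the new AD curve, 2678 = 3088 − 2p gives p = 205.

Short run: p = 185, y = 2718. Long run: p = 205.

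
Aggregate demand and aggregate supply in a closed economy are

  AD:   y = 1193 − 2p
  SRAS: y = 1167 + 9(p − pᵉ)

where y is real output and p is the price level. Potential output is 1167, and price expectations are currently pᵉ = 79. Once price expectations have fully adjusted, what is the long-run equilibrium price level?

Long-run p = 13

Short run: with pᵉ = 79, SRAS is y = 456 + 9p. Setting AD = SRAS gives 737 = 11p, so p = 67 and y = 1193 − 2·67 = 1059.
Output 1059 is below potential 1167, so over time expected prices fall and SRAS shifts right until y returns to 1167.
Long run: y = 1167 on the AD curve gives 1167 = 1193 − 2p, so p = 13.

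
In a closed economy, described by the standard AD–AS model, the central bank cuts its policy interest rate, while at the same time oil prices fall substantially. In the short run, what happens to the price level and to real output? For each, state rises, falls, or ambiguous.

The first event is a positive demand shock: AD shifts right, which by itself pushes P up and Y up.
The second is a favourable supply shock: SRAS shifts right, which by itself pushes P down and Y up.
The two shocks push P in opposite directions, so the effect on P is ambiguous. Both shocks push Y up, so Y rises.

Price level: ambiguous; output: rises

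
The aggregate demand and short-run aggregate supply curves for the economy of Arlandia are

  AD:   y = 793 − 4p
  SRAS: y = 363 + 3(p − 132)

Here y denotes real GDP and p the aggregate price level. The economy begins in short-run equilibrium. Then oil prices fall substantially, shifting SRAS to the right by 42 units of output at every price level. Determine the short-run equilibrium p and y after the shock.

p = 112, y = 345

This is a positive supply shock: SRAS shifts right.
New SRAS: y = 9 + 3p.
Set AD = SRAS: 793 − 4p = 9 + 3p, so 784 = 7p and p = 112.
y = 793 − 4·112 = 345.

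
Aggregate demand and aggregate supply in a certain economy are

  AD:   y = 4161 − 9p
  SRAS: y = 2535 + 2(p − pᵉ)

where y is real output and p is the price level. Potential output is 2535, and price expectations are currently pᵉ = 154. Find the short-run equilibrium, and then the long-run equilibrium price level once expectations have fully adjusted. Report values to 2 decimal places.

Short run: with pᵉ = 154, SRAS is y = 2227 + 2p. Setting AD = SRAS gives 1934 = 11p, so p = 175.82 and y = 4161 − 9p = 2578.64.
Output 2578.64 is above potential 2535, so over time expected prices rise and SRAS shifts left until y returns to 2535.
Long run: y = 2535 on the AD curve gives 2535 = 4161 − 9p, so p = 180.67.

Short run: p = 175.82, y = 2578.64. Long run: p = 180.67.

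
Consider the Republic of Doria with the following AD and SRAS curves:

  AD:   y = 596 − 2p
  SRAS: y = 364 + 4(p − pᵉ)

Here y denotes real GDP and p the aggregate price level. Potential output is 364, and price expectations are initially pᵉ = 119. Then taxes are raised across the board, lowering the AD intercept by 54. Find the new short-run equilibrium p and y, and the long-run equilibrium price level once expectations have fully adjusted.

Short run: p = 109, y = 324. Long run: p = 89.

AD shifts left: new AD is y = 542 − 2p. With pᵉ = 119, SRAS is y = 4p − 112.
Short run: 542 − 2p = 4p − 112 gives 654 = 6p, so p = 109 and y = 542 − 2·109 = 324.
y = 324 is below potential 364; expectations adjust and SRAS shifts right until y = 364.
Long run: on the new AD curve, 364 = 542 − 2p gives p = 89.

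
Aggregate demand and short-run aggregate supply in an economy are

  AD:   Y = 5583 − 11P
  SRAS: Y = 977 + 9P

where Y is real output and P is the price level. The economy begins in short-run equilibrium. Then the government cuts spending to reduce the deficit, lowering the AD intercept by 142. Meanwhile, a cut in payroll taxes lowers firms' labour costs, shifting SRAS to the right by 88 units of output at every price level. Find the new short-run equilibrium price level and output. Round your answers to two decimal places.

After both shocks: AD is Y = 5441 − 11P and SRAS is Y = 1065 + 9P.
Setting them equal: 4376 = 20P, so P = 218.80.
Substituting into AD, Y = 3034.20.

P = 218.80, Y = 3034.20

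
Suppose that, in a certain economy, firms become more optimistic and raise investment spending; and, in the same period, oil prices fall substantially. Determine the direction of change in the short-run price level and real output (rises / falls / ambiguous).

The first event is a positive demand shock: AD shifts right, which by itself pushes P up and Y up.
The second is a favourable supply shock: SRAS shifts right, which by itself pushes P down and Y up.
The two shocks push P in opposite directions, so the effect on P is ambiguous. Both shocks push Y up, so Y rises.

Price level: ambiguous; output: rises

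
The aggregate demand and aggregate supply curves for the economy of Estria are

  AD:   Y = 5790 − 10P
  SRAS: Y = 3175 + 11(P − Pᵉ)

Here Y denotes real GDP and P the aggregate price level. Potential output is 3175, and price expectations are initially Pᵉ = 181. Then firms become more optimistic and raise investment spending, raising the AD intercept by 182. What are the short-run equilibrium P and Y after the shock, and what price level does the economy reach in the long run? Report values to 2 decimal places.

Short run: P = 228.00, Y = 3692.00. Long run: P = 279.70.

AD shifts right: new AD is Y = 5972 − 10P. With Pᵉ = 181, SRAS is Y = 1184 + 11P.
Short run: 5972 − 10P = 1184 + 11P gives 4788 = 21P, so P = 228.00 and Y = 5972 − 10P = 3692.00.
Y = 3692.00 is above potential 3175; expectations adjust and SRAS shifts left until Y = 3175.
Long run: on the new AD curve, 3175 = 5972 − 10P gives P = 279.70.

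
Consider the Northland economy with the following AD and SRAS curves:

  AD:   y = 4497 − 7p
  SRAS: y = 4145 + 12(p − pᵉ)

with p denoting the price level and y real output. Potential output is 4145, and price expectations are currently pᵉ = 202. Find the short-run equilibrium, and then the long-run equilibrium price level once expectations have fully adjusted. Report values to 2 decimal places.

Short run: p = 146.11, y = 3474.26. Long run: p = 50.29.

Short run: with pᵉ = 202, SRAS is y = 1721 + 12p. Setting AD = SRAS gives 2776 = 19p, so p = 146.11 and y = 4497 − 7p = 3474.26.
Output 3474.26 is below potential 4145, so over time expected prices fall and SRAS shifts right until y returns to 4145.
Long run: y = 4145 on the AD curve gives 4145 = 4497 − 7p, so p = 50.29.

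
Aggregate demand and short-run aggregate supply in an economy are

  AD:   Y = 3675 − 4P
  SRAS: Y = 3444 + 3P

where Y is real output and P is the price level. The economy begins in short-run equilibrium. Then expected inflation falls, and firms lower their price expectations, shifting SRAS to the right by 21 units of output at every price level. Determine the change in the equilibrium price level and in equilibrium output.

This is a positive supply shock: SRAS shifts right.
New SRAS: Y = 3465 + 3P.
Set AD = SRAS: 3675 − 4P = 3465 + 3P, so 210 = 7P and P = 30.
Y = 3675 − 4·30 = 3555.
Initially P = 33, Y = 3543, so ΔP = -3 and ΔY = +12.

ΔP = -3, ΔY = +12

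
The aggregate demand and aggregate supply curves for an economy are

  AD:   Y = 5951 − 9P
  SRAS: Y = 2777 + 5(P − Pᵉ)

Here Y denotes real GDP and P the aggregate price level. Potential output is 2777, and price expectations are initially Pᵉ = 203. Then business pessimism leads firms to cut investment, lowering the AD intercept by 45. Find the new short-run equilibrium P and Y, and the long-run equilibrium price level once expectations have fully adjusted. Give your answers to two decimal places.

AD shifts left: new AD is Y = 5906 − 9P. With Pᵉ = 203, SRAS is Y = 1762 + 5P.
Short run: 5906 − 9P = 1762 + 5P gives 4144 = 14P, so P = 296.00 and Y = 5906 − 9P = 3242.00.
Y = 3242.00 is above potential 2777; expectations adjust and SRAS shifts left until Y = 2777.
Long run: on the new AD curve, 2777 = 5906 − 9P gives P = 347.67.

Short run: P = 296.00, Y = 3242.00. Long run: P = 347.67.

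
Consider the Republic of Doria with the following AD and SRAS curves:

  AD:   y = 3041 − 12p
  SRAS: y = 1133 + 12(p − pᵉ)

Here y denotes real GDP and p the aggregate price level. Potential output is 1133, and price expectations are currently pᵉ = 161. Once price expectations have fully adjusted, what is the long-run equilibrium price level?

Long-run p = 159

Short run: with pᵉ = 161, SRAS is y = 12p − 799. Setting AD = SRAS gives 3840 = 24p, so p = 160 and y = 3041 − 12·160 = 1121.
Output 1121 is below potential 1133, so over time expected prices fall and SRAS shifts right until y returns to 1133.
Long run: y = 1133 on the AD curve gives 1133 = 3041 − 12p, so p = 159.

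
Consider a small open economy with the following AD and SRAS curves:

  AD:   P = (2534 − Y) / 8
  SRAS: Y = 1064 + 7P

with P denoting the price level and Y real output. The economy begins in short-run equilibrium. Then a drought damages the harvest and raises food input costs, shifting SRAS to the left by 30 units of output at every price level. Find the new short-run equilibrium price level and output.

This is a negative supply shock: SRAS shifts left.
New SRAS: Y = 1034 + 7P.
Set AD = SRAS: 2534 − 8P = 1034 + 7P, so 1500 = 15P and P = 100.
Y = 2534 − 8·100 = 1734.

P = 100, Y = 1734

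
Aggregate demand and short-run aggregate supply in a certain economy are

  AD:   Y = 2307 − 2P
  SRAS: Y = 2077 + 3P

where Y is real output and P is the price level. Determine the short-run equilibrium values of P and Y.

P = 46, Y = 2215

Set AD = SRAS: 2307 − 2P = 2077 + 3P, so 230 = 5P and P = 46.
Then Y = 2307 − 2·46 = 2215.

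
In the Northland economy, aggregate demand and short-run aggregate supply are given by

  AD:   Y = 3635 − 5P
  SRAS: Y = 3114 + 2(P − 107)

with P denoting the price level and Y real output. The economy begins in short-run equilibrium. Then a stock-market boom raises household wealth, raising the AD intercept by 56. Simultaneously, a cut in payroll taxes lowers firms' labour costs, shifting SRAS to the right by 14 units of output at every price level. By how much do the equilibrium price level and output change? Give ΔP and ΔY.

ΔP = +6, ΔY = +26

After both shocks: AD is Y = 3691 − 5P and SRAS is Y = 2914 + 2P.
Setting them equal: 777 = 7P, so P = 111.
Y = 3691 − 5·111 = 3136.
Initially P = 105, Y = 3110, so ΔP = +6 and ΔY = +26.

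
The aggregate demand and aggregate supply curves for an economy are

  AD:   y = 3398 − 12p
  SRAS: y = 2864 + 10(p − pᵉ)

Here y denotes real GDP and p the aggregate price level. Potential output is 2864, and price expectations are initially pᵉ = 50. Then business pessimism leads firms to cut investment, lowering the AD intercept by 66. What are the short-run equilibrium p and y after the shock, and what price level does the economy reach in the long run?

AD shifts left: new AD is y = 3332 − 12p. With pᵉ = 50, SRAS is y = 2364 + 10p.
Short run: 3332 − 12p = 2364 + 10p gives 968 = 22p, so p = 44 and y = 3332 − 12·44 = 2804.
y = 2804 is below potential 2864; expectations adjust and SRAS shifts right until y = 2864.
Long run: on the new AD curve, 2864 = 3332 − 12p gives p = 39.

Short run: p = 44, y = 2804. Long run: p = 39.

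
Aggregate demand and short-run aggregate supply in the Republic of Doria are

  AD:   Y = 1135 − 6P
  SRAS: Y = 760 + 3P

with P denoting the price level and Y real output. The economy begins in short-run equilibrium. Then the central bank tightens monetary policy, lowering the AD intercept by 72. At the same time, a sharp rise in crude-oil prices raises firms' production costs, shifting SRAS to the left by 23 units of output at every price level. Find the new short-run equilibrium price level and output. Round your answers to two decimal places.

After both shocks: AD is Y = 1063 − 6P and SRAS is Y = 737 + 3P.
Setting them equal: 326 = 9P, so P = 36.22.
Substituting into AD, Y = 845.67.

P = 36.22, Y = 845.67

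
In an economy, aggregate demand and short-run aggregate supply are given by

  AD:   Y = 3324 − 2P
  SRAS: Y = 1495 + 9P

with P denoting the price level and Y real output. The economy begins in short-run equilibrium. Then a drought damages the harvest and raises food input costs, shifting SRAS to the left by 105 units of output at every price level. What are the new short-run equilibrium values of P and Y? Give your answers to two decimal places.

This is a negative supply shock: SRAS shifts left.
New SRAS: Y = 1390 + 9P.
Set AD = SRAS: 3324 − 2P = 1390 + 9P, so 1934 = 11P and P = 175.82.
Substituting into AD, Y = 2972.36.

P = 175.82, Y = 2972.36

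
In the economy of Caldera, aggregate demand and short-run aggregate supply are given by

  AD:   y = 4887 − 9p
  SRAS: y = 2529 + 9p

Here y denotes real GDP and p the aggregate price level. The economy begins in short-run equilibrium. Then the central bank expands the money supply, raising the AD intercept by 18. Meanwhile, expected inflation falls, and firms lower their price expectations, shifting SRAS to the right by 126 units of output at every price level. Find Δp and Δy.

After both shocks: AD is y = 4905 − 9p and SRAS is y = 2655 + 9p.
Setting them equal: 2250 = 18p, so p = 125.
y = 4905 − 9·125 = 3780.
Initially p = 131, y = 3708, so Δp = -6 and Δy = +72.

Δp = -6, Δy = +72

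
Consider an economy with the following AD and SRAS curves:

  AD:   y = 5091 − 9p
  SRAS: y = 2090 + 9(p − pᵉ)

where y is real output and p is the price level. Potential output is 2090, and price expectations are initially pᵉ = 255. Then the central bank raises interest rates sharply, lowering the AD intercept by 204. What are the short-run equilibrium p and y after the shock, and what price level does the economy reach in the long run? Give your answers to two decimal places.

Short run: p = 282.89, y = 2341.00. Long run: p = 310.78.

AD shifts left: new AD is y = 4887 − 9p. With pᵉ = 255, SRAS is y = 9p − 205.
Short run: 4887 − 9p = 9p − 205 gives 5092 = 18p, so p = 282.89 and y = 4887 − 9p = 2341.00.
y = 2341.00 is above potential 2090; expectations adjust and SRAS shifts left until y = 2090.
Long run: on the new AD curve, 2090 = 4887 − 9p gives p = 310.78.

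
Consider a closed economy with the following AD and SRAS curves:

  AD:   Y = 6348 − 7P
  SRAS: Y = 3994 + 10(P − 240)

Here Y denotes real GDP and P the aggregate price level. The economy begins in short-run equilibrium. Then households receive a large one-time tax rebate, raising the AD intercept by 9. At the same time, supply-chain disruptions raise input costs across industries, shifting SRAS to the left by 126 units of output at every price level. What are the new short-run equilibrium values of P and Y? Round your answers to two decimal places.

After both shocks: AD is Y = 6357 − 7P and SRAS is Y = 1468 + 10P.
Setting them equal: 4889 = 17P, so P = 287.59.
Substituting into AD, Y = 4343.88.

P = 287.59, Y = 4343.88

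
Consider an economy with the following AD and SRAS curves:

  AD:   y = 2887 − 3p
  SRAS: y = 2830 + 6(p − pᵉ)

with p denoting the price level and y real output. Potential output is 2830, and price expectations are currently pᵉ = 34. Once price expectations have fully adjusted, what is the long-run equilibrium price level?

Short run: with pᵉ = 34, SRAS is y = 2626 + 6p. Setting AD = SRAS gives 261 = 9p, so p = 29 and y = 2887 − 3·29 = 2800.
Output 2800 is below potential 2830, so over time expected prices fall and SRAS shifts right until y returns to 2830.
Long run: y = 2830 on the AD curve gives 2830 = 2887 − 3p, so p = 19.

Long-run p = 19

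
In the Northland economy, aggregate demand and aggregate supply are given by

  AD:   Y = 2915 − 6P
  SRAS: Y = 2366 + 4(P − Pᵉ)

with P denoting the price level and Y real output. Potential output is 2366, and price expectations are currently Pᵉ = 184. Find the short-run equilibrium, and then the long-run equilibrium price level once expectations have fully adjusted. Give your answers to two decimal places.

Short run: P = 128.50, Y = 2144.00. Long run: P = 91.50.

Short run: with Pᵉ = 184, SRAS is Y = 1630 + 4P. Setting AD = SRAS gives 1285 = 10P, so P = 128.50 and Y = 2915 − 6P = 2144.00.
Output 2144.00 is below potential 2366, so over time expected prices fall and SRAS shifts right until Y returns to 2366.
Long run: Y = 2366 on the AD curve gives 2366 = 2915 − 6P, so P = 91.50.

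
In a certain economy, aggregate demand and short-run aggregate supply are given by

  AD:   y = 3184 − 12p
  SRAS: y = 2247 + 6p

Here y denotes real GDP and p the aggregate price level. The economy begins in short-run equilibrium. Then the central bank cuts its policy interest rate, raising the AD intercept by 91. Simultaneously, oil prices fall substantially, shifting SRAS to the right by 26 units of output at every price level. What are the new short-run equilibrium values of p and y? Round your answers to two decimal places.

After both shocks: AD is y = 3275 − 12p and SRAS is y = 2273 + 6p.
Setting them equal: 1002 = 18p, so p = 55.67.
Substituting into AD, y = 2607.00.

p = 55.67, y = 2607.00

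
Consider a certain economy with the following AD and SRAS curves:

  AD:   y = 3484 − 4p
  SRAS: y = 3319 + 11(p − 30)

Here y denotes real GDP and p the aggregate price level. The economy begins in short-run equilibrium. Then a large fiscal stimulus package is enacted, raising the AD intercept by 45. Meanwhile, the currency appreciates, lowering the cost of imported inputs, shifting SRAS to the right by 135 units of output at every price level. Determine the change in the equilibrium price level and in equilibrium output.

After both shocks: AD is y = 3529 − 4p and SRAS is y = 3124 + 11p.
Setting them equal: 405 = 15p, so p = 27.
y = 3529 − 4·27 = 3421.
Initially p = 33, y = 3352, so Δp = -6 and Δy = +69.

Δp = -6, Δy = +69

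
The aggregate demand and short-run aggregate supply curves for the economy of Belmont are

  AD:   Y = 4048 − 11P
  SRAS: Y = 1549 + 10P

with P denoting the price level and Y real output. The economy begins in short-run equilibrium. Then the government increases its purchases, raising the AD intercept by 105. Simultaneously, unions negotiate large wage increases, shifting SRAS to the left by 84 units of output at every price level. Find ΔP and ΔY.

After both shocks: AD is Y = 4153 − 11P and SRAS is Y = 1465 + 10P.
Setting them equal: 2688 = 21P, so P = 128.
Y = 4153 − 11·128 = 2745.
Initially P = 119, Y = 2739, so ΔP = +9 and ΔY = +6.

ΔP = +9, ΔY = +6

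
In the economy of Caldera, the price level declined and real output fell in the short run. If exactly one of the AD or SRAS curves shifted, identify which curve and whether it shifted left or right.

P fell and Y fell. An AD shift moves P and Y in the same direction; an SRAS shift moves them in opposite directions.
Here P and Y moved in the same direction, so the AD curve shifted.
Since Y fell, AD shifted left.

AD shifted left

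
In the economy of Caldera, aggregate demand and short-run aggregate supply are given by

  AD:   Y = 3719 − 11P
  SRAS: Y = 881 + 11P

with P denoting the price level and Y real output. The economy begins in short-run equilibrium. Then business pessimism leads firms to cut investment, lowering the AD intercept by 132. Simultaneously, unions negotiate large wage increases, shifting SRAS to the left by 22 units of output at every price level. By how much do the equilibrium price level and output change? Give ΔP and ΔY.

After both shocks: AD is Y = 3587 − 11P and SRAS is Y = 859 + 11P.
Setting them equal: 2728 = 22P, so P = 124.
Y = 3587 − 11·124 = 2223.
Initially P = 129, Y = 2300, so ΔP = -5 and ΔY = -77.

ΔP = -5, ΔY = -77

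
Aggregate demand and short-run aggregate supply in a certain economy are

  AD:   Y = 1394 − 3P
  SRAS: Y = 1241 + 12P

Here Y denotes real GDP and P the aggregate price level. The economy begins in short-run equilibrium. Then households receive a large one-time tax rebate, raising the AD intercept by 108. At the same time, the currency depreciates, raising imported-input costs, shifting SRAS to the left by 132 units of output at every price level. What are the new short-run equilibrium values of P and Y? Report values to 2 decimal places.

After both shocks: AD is Y = 1502 − 3P and SRAS is Y = 1109 + 12P.
Setting them equal: 393 = 15P, so P = 26.20.
Substituting into AD, Y = 1423.40.

P = 26.20, Y = 1423.40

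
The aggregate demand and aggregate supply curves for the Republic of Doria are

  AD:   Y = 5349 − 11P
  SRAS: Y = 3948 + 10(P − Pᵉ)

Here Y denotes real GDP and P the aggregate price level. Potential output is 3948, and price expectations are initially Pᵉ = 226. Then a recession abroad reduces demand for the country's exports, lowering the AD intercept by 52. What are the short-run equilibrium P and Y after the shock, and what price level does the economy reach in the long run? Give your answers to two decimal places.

Short run: P = 171.86, Y = 3406.57. Long run: P = 122.64.

AD shifts left: new AD is Y = 5297 − 11P. With Pᵉ = 226, SRAS is Y = 1688 + 10P.
Short run: 5297 − 11P = 1688 + 10P gives 3609 = 21P, so P = 171.86 and Y = 5297 − 11P = 3406.57.
Y = 3406.57 is below potential 3948; expectations adjust and SRAS shifts right until Y = 3948.
Long run: on the new AD curve, 3948 = 5297 − 11P gives P = 122.64.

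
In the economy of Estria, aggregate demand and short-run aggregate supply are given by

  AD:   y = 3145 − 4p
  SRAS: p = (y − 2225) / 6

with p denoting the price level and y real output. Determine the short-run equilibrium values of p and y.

p = 92, y = 2777

Rearrange SRAS to y = 2225 + 6p.
Set AD = SRAS: 3145 − 4p = 2225 + 6p, so 920 = 10p and p = 92.
Then y = 3145 − 4·92 = 2777.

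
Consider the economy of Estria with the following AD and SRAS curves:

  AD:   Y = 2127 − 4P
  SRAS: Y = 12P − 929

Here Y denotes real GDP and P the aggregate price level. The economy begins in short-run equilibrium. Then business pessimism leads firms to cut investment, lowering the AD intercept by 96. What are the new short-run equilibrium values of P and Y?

P = 185, Y = 1291

This is a negative demand shock: AD shifts left.
New AD: Y = 2031 − 4P.
Set AD = SRAS: 2031 − 4P = 12P − 929, so 2960 = 16P and P = 185.
Y = 2031 − 4·185 = 1291.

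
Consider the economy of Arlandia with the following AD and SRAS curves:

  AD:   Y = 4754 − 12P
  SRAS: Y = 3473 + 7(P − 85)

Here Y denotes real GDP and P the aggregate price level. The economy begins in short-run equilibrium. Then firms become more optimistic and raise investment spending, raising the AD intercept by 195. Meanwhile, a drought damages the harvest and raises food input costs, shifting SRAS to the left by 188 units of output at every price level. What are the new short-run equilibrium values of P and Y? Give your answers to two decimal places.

After both shocks: AD is Y = 4949 − 12P and SRAS is Y = 2690 + 7P.
Setting them equal: 2259 = 19P, so P = 118.89.
Substituting into AD, Y = 3522.26.

P = 118.89, Y = 3522.26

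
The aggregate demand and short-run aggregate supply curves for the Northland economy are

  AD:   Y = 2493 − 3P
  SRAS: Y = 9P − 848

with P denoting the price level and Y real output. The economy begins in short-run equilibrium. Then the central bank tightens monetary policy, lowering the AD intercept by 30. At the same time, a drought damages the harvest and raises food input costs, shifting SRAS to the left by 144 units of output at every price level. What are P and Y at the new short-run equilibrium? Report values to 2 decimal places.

After both shocks: AD is Y = 2463 − 3P and SRAS is Y = 9P − 992.
Setting them equal: 3455 = 12P, so P = 287.92.
Substituting into AD, Y = 1599.25.

P = 287.92, Y = 1599.25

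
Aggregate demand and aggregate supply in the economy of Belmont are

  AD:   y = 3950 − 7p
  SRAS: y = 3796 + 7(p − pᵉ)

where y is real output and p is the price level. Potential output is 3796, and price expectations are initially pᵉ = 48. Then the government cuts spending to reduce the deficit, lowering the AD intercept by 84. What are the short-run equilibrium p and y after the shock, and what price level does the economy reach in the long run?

Short run: p = 29, y = 3663. Long run: p = 10.

AD shifts left: new AD is y = 3866 − 7p. With pᵉ = 48, SRAS is y = 3460 + 7p.
Short run: 3866 − 7p = 3460 + 7p gives 406 = 14p, so p = 29 and y = 3866 − 7·29 = 3663.
y = 3663 is below potential 3796; expectations adjust and SRAS shifts right until y = 3796.
Long run: on the new AD curve, 3796 = 3866 − 7p gives p = 10.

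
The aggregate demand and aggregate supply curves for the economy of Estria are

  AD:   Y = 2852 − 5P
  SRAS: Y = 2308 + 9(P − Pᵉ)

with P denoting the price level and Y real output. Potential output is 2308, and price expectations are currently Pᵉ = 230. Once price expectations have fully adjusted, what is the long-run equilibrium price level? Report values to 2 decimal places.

Short run: with Pᵉ = 230, SRAS is Y = 238 + 9P. Setting AD = SRAS gives 2614 = 14P, so P = 186.71 and Y = 2852 − 5P = 1918.43.
Output 1918.43 is below potential 2308, so over time expected prices fall and SRAS shifts right until Y returns to 2308.
Long run: Y = 2308 on the AD curve gives 2308 = 2852 − 5P, so P = 108.80.

Long-run P = 108.80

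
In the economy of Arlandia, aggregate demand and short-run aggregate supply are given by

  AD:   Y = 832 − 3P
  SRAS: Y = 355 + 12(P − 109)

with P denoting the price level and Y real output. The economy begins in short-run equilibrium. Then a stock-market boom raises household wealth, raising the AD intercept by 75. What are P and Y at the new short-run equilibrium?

P = 124, Y = 535

This is a positive demand shock: AD shifts right.
New AD: Y = 907 − 3P.
SRAS can be written Y = 12P − 953.
Set AD = SRAS: 907 − 3P = 12P − 953, so 1860 = 15P and P = 124.
Y = 907 − 3·124 = 535.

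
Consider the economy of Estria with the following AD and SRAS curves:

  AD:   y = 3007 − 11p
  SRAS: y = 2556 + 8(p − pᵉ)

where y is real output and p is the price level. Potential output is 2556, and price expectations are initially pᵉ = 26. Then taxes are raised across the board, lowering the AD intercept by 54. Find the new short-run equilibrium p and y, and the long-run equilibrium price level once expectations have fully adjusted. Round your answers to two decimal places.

AD shifts left: new AD is y = 2953 − 11p. With pᵉ = 26, SRAS is y = 2348 + 8p.
Short run: 2953 − 11p = 2348 + 8p gives 605 = 19p, so p = 31.84 and y = 2953 − 11p = 2602.74.
y = 2602.74 is above potential 2556; expectations adjust and SRAS shifts left until y = 2556.
Long run: on the new AD curve, 2556 = 2953 − 11p gives p = 36.09.

Short run: p = 31.84, y = 2602.74. Long run: p = 36.09.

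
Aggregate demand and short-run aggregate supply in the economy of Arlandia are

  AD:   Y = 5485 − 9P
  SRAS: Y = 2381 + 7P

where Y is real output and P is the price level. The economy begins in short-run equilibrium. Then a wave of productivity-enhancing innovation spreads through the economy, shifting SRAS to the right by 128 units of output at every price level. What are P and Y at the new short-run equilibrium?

P = 186, Y = 3811

This is a positive supply shock: SRAS shifts right.
New SRAS: Y = 2509 + 7P.
Set AD = SRAS: 5485 − 9P = 2509 + 7P, so 2976 = 16P and P = 186.
Y = 5485 − 9·186 = 3811.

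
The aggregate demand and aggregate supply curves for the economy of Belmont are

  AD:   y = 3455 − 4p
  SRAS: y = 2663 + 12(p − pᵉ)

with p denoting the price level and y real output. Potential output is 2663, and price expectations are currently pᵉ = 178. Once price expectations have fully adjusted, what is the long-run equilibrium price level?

Long-run p = 198

Short run: with pᵉ = 178, SRAS is y = 527 + 12p. Setting AD = SRAS gives 2928 = 16p, so p = 183 and y = 3455 − 4·183 = 2723.
Output 2723 is above potential 2663, so over time expected prices rise and SRAS shifts left until y returns to 2663.
Long run: y = 2663 on the AD curve gives 2663 = 3455 − 4p, so p = 198.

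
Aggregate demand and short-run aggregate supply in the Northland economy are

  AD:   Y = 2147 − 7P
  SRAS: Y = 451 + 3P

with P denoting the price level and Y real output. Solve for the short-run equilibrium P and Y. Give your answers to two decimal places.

Set AD = SRAS: 2147 − 7P = 451 + 3P, so 1696 = 10P and P = 169.60.
Substituting into AD, Y = 2147 − 7P = 959.80.

P = 169.60, Y = 959.80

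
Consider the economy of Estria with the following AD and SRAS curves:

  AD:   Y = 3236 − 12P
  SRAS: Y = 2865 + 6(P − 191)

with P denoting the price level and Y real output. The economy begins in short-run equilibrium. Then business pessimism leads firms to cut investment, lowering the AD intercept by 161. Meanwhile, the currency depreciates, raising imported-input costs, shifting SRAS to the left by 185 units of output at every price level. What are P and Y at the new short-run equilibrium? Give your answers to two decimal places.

After both shocks: AD is Y = 3075 − 12P and SRAS is Y = 1534 + 6P.
Setting them equal: 1541 = 18P, so P = 85.61.
Substituting into AD, Y = 2047.67.

P = 85.61, Y = 2047.67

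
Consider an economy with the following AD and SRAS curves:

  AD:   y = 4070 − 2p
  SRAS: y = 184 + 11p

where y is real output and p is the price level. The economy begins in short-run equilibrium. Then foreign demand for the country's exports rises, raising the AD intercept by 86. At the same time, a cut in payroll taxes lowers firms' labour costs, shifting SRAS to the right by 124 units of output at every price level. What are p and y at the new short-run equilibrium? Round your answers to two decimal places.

p = 296.00, y = 3564.00

After both shocks: AD is y = 4156 − 2p and SRAS is y = 308 + 11p.
Setting them equal: 3848 = 13p, so p = 296.00.
Substituting into AD, y = 3564.00.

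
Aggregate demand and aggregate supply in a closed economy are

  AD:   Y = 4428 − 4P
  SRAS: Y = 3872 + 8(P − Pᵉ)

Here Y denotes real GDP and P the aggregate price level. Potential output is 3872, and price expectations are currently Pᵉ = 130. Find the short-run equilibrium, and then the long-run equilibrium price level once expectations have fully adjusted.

Short run: P = 133, Y = 3896. Long run: P = 139.

Short run: with Pᵉ = 130, SRAS is Y = 2832 + 8P. Setting AD = SRAS gives 1596 = 12P, so P = 133 and Y = 4428 − 4·133 = 3896.
Output 3896 is above potential 3872, so over time expected prices rise and SRAS shifts left until Y returns to 3872.
Long run: Y = 3872 on the AD curve gives 3872 = 4428 − 4P, so P = 139.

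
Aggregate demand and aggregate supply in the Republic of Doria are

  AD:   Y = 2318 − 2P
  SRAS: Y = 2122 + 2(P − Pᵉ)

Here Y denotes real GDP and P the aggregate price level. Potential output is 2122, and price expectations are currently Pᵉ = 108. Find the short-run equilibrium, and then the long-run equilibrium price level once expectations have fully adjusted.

Short run: with Pᵉ = 108, SRAS is Y = 1906 + 2P. Setting AD = SRAS gives 412 = 4P, so P = 103 and Y = 2318 − 2·103 = 2112.
Output 2112 is below potential 2122, so over time expected prices fall and SRAS shifts right until Y returns to 2122.
Long run: Y = 2122 on the AD curve gives 2122 = 2318 − 2P, so P = 98.

Short run: P = 103, Y = 2112. Long run: P = 98.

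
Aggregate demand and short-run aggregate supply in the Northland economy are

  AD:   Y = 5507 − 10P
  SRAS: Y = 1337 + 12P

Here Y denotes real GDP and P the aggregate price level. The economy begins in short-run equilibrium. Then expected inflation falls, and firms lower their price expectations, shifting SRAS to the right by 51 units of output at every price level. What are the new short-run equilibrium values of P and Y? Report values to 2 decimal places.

P = 187.23, Y = 3634.73

This is a positive supply shock: SRAS shifts right.
New SRAS: Y = 1388 + 12P.
Set AD = SRAS: 5507 − 10P = 1388 + 12P, so 4119 = 22P and P = 187.23.
Substituting into AD, Y = 3634.73.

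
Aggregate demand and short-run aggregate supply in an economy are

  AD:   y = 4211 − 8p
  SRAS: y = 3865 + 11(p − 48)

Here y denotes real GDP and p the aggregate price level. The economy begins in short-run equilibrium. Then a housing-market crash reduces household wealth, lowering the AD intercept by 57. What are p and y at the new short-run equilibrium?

p = 43, y = 3810

This is a negative demand shock: AD shifts left.
New AD: y = 4154 − 8p.
SRAS can be written y = 3337 + 11p.
Set AD = SRAS: 4154 − 8p = 3337 + 11p, so 817 = 19p and p = 43.
y = 4154 − 8·43 = 3810.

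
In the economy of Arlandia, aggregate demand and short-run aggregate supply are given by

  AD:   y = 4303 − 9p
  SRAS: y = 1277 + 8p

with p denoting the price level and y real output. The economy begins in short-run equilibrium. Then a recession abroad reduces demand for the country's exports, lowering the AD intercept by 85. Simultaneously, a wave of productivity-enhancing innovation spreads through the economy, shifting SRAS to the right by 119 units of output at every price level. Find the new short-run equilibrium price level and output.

p = 166, y = 2724

After both shocks: AD is y = 4218 − 9p and SRAS is y = 1396 + 8p.
Setting them equal: 2822 = 17p, so p = 166.
y = 4218 − 9·166 = 2724.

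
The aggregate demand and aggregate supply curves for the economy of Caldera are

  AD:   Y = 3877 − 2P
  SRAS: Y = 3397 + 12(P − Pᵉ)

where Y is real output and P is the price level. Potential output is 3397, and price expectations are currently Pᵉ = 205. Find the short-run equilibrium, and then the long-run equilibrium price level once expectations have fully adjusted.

Short run: P = 210, Y = 3457. Long run: P = 240.

Short run: with Pᵉ = 205, SRAS is Y = 937 + 12P. Setting AD = SRAS gives 2940 = 14P, so P = 210 and Y = 3877 − 2·210 = 3457.
Output 3457 is above potential 3397, so over time expected prices rise and SRAS shifts left until Y returns to 3397.
Long run: Y = 3397 on the AD curve gives 3397 = 3877 − 2P, so P = 240.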